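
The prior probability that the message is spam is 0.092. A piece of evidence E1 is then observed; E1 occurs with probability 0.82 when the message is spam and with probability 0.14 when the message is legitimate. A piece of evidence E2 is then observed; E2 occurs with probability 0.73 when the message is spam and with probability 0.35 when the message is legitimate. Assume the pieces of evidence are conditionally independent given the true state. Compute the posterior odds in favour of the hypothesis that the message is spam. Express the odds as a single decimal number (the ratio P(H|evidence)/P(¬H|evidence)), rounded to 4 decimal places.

Prior odds = 0.092/(1−0.092) = 0.10132. In log-odds, ln(0.10132) = -2.2895.
Add log likelihood ratios: ln(5.8571) + ln(2.0857) = 2.5028.
Posterior log-odds = 0.21332, so posterior odds = exp(0.21332) = 1.2378.

Posterior odds ≈ 1.2378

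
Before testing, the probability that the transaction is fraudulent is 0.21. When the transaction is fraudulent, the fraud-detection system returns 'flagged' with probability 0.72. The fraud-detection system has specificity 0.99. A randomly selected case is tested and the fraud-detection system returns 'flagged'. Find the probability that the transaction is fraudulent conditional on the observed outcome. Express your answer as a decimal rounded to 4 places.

P(H | E) ≈ 0.9503

Let H be the event that the transaction is fraudulent. P(H) = 0.21, so P(¬H) = 0.79. With E the 'flagged' result, P(E|H) = 0.72 and P(E|¬H) = 0.01.
P(E) = 0.72·0.21 + 0.01·0.79 = 0.15120 + 0.0079000 = 0.15910.
By Bayes' theorem, P(H|E) = 0.15120 / 0.15910 = 0.9503.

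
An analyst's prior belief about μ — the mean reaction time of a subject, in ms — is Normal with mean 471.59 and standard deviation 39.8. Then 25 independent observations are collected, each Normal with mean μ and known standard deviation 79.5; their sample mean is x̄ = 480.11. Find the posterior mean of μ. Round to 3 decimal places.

With known σ, the Normal prior is conjugate. Weight on the data is w = (n/σ²)/(n/σ² + 1/τ₀²) = 0.00395554/(0.00395554+0.00063130) = 0.86237.
Posterior mean = w·x̄ + (1−w)·μ₀ = 0.86237·480.11 + 0.13763·471.59 = 478.937.

Posterior mean ≈ 478.937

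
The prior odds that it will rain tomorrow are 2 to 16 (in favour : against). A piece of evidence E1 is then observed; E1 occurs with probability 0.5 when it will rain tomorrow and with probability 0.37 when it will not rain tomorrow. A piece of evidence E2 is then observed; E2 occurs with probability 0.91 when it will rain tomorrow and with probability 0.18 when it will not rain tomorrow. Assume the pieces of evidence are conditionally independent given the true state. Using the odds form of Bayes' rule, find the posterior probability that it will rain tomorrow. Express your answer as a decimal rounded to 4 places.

Prior odds = 2/16 = 0.12500. In log-odds, ln(0.12500) = -2.0794.
Add log likelihood ratios: ln(1.3514) + ln(5.0556) = 1.9216.
Posterior log-odds = -0.15785, so posterior odds = exp(-0.15785) = 0.85398. Converting, P(H|E) = 0.85398/1.8540 = 0.4606.

Posterior probability ≈ 0.4606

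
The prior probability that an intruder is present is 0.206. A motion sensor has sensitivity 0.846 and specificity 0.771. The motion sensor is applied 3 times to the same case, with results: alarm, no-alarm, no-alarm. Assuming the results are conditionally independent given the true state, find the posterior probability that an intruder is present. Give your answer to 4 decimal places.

With H the event that an intruder is present, the joint likelihood of the observed sequence is P(data|H) = 0.846·0.154·0.154 = 0.020064 and P(data|¬H) = 0.229·0.771·0.771 = 0.13613.
Bayes: P(H|data) = 0.206·0.020064 / (0.206·0.020064 + 0.794·0.13613) = 0.0041331/0.11222 = 0.0368.

Posterior P(H) ≈ 0.0368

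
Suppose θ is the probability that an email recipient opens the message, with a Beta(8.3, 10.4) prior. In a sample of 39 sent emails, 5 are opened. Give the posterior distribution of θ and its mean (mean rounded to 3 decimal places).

The binomial likelihood is conjugate to the Beta prior: with 5 successes and 34 failures, the posterior is Beta(8.3+5, 10.4+34) = Beta(13.3, 44.4).
E[θ | data] = 13.3/(13.3+44.4) = 0.231.

Posterior: Beta(13.3, 44.4); mean ≈ 0.231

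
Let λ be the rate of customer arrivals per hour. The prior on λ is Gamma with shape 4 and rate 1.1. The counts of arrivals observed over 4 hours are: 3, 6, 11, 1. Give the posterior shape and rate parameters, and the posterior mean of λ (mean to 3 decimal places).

Posterior: Gamma(shape=25, rate=5.1); mean ≈ 4.902

The Poisson likelihood adds the total count to the shape and the number of exposure periods to the rate. Here ∑xᵢ = 21 and n = 4, so shape 4→25 and rate 1.1→5.1.
E[λ | data] = 25/5.1 = 4.902.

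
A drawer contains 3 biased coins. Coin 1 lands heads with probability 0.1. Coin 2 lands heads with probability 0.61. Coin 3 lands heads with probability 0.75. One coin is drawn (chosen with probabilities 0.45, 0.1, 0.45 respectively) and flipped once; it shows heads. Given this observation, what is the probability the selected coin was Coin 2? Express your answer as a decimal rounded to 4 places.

P(heads|C1) = 0.1; P(heads|C2) = 0.61; P(heads|C3) = 0.75.
Prior × likelihood for each source: 0.45·0.1=0.04500, 0.1·0.61=0.06100, 0.45·0.75=0.3375. Summing gives P(heads) = 0.44350.
P(Coin 2 | heads) = 0.06100 / 0.44350 = 0.1375.

Posterior probability ≈ 0.1375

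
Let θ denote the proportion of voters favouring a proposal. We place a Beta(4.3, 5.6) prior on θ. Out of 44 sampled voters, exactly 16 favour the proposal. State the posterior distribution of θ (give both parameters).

The binomial likelihood is conjugate to the Beta prior: with 16 successes and 28 failures, the posterior is Beta(4.3+16, 5.6+28) = Beta(20.3, 33.6).

Posterior: Beta(20.3, 33.6)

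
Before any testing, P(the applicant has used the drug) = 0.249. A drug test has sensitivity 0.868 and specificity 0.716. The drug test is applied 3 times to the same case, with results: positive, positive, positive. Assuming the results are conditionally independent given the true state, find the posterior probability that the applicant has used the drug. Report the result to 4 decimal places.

Posterior P(H) ≈ 0.9045

With H the event that the applicant has used the drug, the joint likelihood of the observed sequence is P(data|H) = 0.868·0.868·0.868 = 0.65397 and P(data|¬H) = 0.284·0.284·0.284 = 0.022906.
Bayes: P(H|data) = 0.249·0.65397 / (0.249·0.65397 + 0.751·0.022906) = 0.16284/0.18004 = 0.9045.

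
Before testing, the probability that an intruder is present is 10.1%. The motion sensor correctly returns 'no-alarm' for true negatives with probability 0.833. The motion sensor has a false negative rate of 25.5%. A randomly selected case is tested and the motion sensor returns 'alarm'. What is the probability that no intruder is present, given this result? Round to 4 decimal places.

P(¬H | E) ≈ 0.6661

Write H for 'an intruder is present'. Prior odds H:¬H = 0.101/0.899 = 0.11235. For the 'alarm' outcome, the likelihood ratio is 0.745/0.167 = 4.4611.
Posterior odds = 0.11235 × 4.4611 = 0.50119, so P(H|E) = 0.50119/(1+0.50119) = 0.3339. Then P(¬H|E) = 1 − 0.3339 = 0.6661.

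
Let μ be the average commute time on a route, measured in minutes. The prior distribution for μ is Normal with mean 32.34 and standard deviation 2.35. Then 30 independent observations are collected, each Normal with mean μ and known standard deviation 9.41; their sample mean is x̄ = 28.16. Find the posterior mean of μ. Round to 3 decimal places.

Posterior mean ≈ 29.616

With known σ, the Normal prior is conjugate. Weight on the data is w = (n/σ²)/(n/σ² + 1/τ₀²) = 0.338799/(0.338799+0.181077) = 0.65169.
Posterior mean = w·x̄ + (1−w)·μ₀ = 0.65169·28.16 + 0.34831·32.34 = 29.616.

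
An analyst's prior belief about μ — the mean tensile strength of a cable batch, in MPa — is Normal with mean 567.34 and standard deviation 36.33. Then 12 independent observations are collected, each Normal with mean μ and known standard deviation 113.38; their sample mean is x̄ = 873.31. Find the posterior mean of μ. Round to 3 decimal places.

Posterior mean ≈ 736.232

Prior precision 1/τ₀² = 1/36.33² = 0.00075765; data precision n/σ² = 12/113.38² = 0.00093349.
Posterior precision = 0.00075765 + 0.00093349 = 0.00169114.
Posterior mean = (0.00075765·567.34 + 0.00093349·873.31) / 0.00169114 = 736.232.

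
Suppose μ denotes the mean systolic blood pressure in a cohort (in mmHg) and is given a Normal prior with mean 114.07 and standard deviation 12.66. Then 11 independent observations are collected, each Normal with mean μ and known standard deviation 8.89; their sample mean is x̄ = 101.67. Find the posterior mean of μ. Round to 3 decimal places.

Prior precision 1/τ₀² = 1/12.66² = 0.00623925; data precision n/σ² = 11/8.89² = 0.139184.
Posterior precision = 0.00623925 + 0.139184 = 0.145423.
Posterior mean = (0.00623925·114.07 + 0.139184·101.67) / 0.145423 = 102.202.

Posterior mean ≈ 102.202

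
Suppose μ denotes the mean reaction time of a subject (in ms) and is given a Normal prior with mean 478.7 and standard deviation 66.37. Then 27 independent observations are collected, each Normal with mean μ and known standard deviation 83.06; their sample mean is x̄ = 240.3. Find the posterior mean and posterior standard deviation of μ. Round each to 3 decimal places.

With known σ, the Normal prior is conjugate. Weight on the data is w = (n/σ²)/(n/σ² + 1/τ₀²) = 0.00391363/(0.00391363+0.00022702) = 0.94517.
Posterior mean = w·x̄ + (1−w)·μ₀ = 0.94517·240.3 + 0.054826·478.7 = 253.371. Posterior variance = 1/(0.00391363+0.00022702) = 241.508, so SD = 15.541.

Posterior mean ≈ 253.371; posterior SD ≈ 15.541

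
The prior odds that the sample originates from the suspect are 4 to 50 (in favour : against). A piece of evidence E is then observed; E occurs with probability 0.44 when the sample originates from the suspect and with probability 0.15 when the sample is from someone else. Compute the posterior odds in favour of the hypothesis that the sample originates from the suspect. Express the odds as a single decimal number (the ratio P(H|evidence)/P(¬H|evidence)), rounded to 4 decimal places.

Prior odds = 4/50 = 0.080000. In log-odds, ln(0.080000) = -2.5257.
Add log likelihood ratio: ln(2.9333) = 1.0761.
Posterior log-odds = -1.4496, so posterior odds = exp(-1.4496) = 0.23467.

Posterior odds ≈ 0.2347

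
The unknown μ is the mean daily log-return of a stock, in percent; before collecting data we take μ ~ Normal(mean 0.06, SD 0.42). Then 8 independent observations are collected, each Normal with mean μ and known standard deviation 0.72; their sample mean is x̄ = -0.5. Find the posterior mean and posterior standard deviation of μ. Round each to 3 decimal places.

Posterior mean ≈ -0.350; posterior SD ≈ 0.218

With known σ, the Normal prior is conjugate. Weight on the data is w = (n/σ²)/(n/σ² + 1/τ₀²) = 15.4321/(15.4321+5.66893) = 0.73134.
Posterior mean = w·x̄ + (1−w)·μ₀ = 0.73134·-0.5 + 0.26866·0.06 = -0.350. Posterior variance = 1/(15.4321+5.66893) = 0.0473910, so SD = 0.218.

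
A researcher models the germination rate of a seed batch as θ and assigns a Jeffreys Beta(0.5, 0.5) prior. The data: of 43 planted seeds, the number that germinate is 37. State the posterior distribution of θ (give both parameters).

Posterior: Beta(37.5, 6.5)

The binomial likelihood is conjugate to the Beta prior: with 37 successes and 6 failures, the posterior is Beta(0.5+37, 0.5+6) = Beta(37.5, 6.5).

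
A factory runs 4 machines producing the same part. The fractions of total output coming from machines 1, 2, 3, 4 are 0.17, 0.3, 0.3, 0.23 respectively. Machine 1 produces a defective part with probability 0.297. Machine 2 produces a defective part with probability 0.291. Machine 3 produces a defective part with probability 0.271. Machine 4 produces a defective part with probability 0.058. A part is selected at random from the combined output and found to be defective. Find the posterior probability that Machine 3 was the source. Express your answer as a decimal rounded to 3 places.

Tabulate prior·likelihood by source: [1] prior 0.17, lik 0.297, product 0.05049; [2] prior 0.3, lik 0.291, product 0.08730; [3] prior 0.3, lik 0.271, product 0.08130; [4] prior 0.23, lik 0.058, product 0.01334.
Normalizing constant = 0.23243; the posterior for Machine 3 is its product over the sum, 0.08130/0.23243 = 0.350.

Posterior probability ≈ 0.350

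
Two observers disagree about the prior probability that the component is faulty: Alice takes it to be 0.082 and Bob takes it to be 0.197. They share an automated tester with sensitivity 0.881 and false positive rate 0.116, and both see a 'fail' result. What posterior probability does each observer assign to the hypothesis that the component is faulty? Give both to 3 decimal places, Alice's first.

The likelihood ratio for a 'fail' result is 0.881/0.116 = 7.5948.
Alice: prior odds 0.082/0.918 = 0.089325; posterior odds 0.67841; posterior probability 0.404.
Bob: prior odds 0.197/0.803 = 0.24533; posterior odds 1.8632; posterior probability 0.651.

Alice: 0.404; Bob: 0.651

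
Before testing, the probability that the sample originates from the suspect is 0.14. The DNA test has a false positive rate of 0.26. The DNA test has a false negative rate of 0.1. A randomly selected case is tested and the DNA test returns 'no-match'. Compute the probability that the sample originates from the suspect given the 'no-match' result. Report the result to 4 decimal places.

Let H be the event that the sample originates from the suspect. P(H) = 0.14, so P(¬H) = 0.86. With E the 'no-match' result, P(E|H) = 0.1 and P(E|¬H) = 0.74.
P(E) = 0.1·0.14 + 0.74·0.86 = 0.014000 + 0.63640 = 0.65040.
By Bayes' theorem, P(H|E) = 0.014000 / 0.65040 = 0.0215.

P(H | E) ≈ 0.0215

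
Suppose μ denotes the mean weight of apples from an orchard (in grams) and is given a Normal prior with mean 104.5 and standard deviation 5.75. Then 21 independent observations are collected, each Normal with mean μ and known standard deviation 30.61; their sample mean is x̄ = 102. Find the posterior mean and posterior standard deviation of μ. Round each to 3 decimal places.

Posterior mean ≈ 103.436; posterior SD ≈ 4.358

Prior precision 1/τ₀² = 1/5.75² = 0.0302457; data precision n/σ² = 21/30.61² = 0.0224126.
Posterior precision = 0.0302457 + 0.0224126 = 0.0526584, giving posterior SD = 1/√0.0526584 = 4.358.
Posterior mean = (0.0302457·104.5 + 0.0224126·102) / 0.0526584 = 103.436.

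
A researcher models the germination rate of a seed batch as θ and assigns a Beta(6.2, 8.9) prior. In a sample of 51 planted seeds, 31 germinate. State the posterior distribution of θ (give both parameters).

Observing 31 successes and 20 failures updates Beta(6.2, 8.9) by adding the success and failure counts to the two shape parameters: α = 6.2+31 = 37.2, β = 8.9+20 = 28.9.

Posterior: Beta(37.2, 28.9)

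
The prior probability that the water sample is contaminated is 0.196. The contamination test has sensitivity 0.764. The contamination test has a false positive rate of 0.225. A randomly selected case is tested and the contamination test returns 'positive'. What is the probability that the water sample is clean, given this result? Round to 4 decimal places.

Write H for 'the water sample is contaminated'. Prior odds H:¬H = 0.196/0.804 = 0.24378. For the 'positive' outcome, the likelihood ratio is 0.764/0.225 = 3.3956.
Posterior odds = 0.24378 × 3.3956 = 0.82777, so P(H|E) = 0.82777/(1+0.82777) = 0.4529. Then P(¬H|E) = 1 − 0.4529 = 0.5471.

P(¬H | E) ≈ 0.5471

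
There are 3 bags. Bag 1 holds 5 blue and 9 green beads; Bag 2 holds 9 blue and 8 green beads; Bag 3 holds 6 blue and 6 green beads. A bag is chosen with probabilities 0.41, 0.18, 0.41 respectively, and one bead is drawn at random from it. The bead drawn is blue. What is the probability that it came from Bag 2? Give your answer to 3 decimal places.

Posterior probability ≈ 0.213

Tabulate prior·likelihood by source: [1] prior 0.41, lik 0.3571, product 0.1464; [2] prior 0.18, lik 0.5294, product 0.09529; [3] prior 0.41, lik 0.5, product 0.2050.
Normalizing constant = 0.44672; the posterior for Bag 2 is its product over the sum, 0.09529/0.44672 = 0.213.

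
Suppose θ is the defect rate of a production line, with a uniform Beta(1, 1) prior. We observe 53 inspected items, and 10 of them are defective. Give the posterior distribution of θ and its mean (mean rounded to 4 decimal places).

The binomial likelihood is conjugate to the Beta prior: with 10 successes and 43 failures, the posterior is Beta(1+10, 1+43) = Beta(11, 44).
Posterior mean = α/(α+β) = 11/55 = 0.2000.

Posterior: Beta(11, 44); mean ≈ 0.2000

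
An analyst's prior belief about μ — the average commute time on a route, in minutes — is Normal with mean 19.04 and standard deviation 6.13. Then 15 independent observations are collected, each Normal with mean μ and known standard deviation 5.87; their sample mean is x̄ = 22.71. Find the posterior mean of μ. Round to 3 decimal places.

Posterior mean ≈ 22.499

With known σ, the Normal prior is conjugate. Weight on the data is w = (n/σ²)/(n/σ² + 1/τ₀²) = 0.435326/(0.435326+0.0266121) = 0.94239.
Posterior mean = w·x̄ + (1−w)·μ₀ = 0.94239·22.71 + 0.057610·19.04 = 22.499.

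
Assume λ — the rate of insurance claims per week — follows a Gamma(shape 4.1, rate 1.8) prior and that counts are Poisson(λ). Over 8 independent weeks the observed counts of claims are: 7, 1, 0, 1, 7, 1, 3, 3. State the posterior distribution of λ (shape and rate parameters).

Posterior: Gamma(shape=27.1, rate=9.8)

The Poisson likelihood adds the total count to the shape and the number of exposure periods to the rate. Here ∑xᵢ = 23 and n = 8, so shape 4.1→27.1 and rate 1.8→9.8.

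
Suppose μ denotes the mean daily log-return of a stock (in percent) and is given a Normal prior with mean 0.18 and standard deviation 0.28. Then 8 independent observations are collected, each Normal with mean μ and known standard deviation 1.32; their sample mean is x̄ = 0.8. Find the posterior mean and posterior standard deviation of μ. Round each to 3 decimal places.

Posterior mean ≈ 0.344; posterior SD ≈ 0.240

With known σ, the Normal prior is conjugate. Weight on the data is w = (n/σ²)/(n/σ² + 1/τ₀²) = 4.59137/(4.59137+12.7551) = 0.26469.
Posterior mean = w·x̄ + (1−w)·μ₀ = 0.26469·0.8 + 0.73531·0.18 = 0.344. Posterior variance = 1/(4.59137+12.7551) = 0.0576486, so SD = 0.240.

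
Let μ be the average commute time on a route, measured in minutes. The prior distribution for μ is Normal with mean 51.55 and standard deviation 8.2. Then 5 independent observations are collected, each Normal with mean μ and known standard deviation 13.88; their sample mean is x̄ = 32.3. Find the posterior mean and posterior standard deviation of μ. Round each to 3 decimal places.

Posterior mean ≈ 39.313; posterior SD ≈ 4.949

With known σ, the Normal prior is conjugate. Weight on the data is w = (n/σ²)/(n/σ² + 1/τ₀²) = 0.0259532/(0.0259532+0.0148721) = 0.63571.
Posterior mean = w·x̄ + (1−w)·μ₀ = 0.63571·32.3 + 0.36429·51.55 = 39.313. Posterior variance = 1/(0.0259532+0.0148721) = 24.4946, so SD = 4.949.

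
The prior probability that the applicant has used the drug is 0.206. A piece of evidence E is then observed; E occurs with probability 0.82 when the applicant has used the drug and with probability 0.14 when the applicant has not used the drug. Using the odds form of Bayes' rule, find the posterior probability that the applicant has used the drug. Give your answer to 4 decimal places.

Posterior probability ≈ 0.6031

Prior odds = 0.206/(1−0.206) = 0.25945. In log-odds, ln(0.25945) = -1.3492.
Add log likelihood ratio: ln(5.8571) = 1.7677.
Posterior log-odds = 0.41845, so posterior odds = exp(0.41845) = 1.5196. Converting, P(H|E) = 1.5196/2.5196 = 0.6031.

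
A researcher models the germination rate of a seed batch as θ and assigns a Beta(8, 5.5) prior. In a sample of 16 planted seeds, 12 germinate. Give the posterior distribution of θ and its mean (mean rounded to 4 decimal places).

Posterior: Beta(20, 9.5); mean ≈ 0.6780

The binomial likelihood is conjugate to the Beta prior: with 12 successes and 4 failures, the posterior is Beta(8+12, 5.5+4) = Beta(20, 9.5).
Posterior mean = α/(α+β) = 20/29.5 = 0.6780.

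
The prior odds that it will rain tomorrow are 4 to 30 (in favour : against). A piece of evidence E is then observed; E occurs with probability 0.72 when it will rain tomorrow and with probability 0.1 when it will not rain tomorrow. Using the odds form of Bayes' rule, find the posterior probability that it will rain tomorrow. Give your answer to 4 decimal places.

Posterior probability ≈ 0.4898

Prior odds = 4/30 = 0.13333.
Likelihood ratio for E = 0.72/0.1 = 7.2000.
Posterior odds = prior odds × LR = 0.96000.
Posterior probability = odds/(1+odds) = 0.96000/1.9600 = 0.4898.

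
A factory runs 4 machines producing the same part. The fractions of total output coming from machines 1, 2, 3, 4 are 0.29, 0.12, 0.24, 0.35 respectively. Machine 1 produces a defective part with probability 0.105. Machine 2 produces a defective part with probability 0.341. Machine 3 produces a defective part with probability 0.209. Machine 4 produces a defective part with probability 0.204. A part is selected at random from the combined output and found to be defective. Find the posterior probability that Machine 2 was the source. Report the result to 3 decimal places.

Tabulate prior·likelihood by source: [1] prior 0.29, lik 0.105, product 0.03045; [2] prior 0.12, lik 0.341, product 0.04092; [3] prior 0.24, lik 0.209, product 0.05016; [4] prior 0.35, lik 0.204, product 0.07140.
Normalizing constant = 0.19293; the posterior for Machine 2 is its product over the sum, 0.04092/0.19293 = 0.212.

Posterior probability ≈ 0.212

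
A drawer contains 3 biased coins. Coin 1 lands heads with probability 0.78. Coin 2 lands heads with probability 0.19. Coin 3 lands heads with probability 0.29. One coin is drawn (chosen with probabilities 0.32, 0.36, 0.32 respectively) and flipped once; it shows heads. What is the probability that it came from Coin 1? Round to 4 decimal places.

P(heads|C1) = 0.78; P(heads|C2) = 0.19; P(heads|C3) = 0.29.
Prior × likelihood for each source: 0.32·0.78=0.2496, 0.36·0.19=0.06840, 0.32·0.29=0.09280. Summing gives P(heads) = 0.41080.
P(Coin 1 | heads) = 0.2496 / 0.41080 = 0.6076.

Posterior probability ≈ 0.6076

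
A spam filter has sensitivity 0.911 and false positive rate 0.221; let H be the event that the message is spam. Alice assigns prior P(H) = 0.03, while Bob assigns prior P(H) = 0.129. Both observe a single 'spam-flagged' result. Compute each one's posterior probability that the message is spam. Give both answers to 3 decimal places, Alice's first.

The likelihood ratio for a 'spam-flagged' result is 0.911/0.221 = 4.1222.
Alice: prior odds 0.03/0.97 = 0.030928; posterior odds 0.12749; posterior probability 0.113.
Bob: prior odds 0.129/0.871 = 0.14811; posterior odds 0.61052; posterior probability 0.379.

Alice: 0.113; Bob: 0.379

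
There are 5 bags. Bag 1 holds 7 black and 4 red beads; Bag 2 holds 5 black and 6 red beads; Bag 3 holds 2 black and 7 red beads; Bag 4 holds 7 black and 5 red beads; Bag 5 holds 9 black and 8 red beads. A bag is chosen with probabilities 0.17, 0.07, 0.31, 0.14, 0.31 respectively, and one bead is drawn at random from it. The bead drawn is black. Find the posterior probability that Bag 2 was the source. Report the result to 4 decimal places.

P(black|Bag 1) = 0.6364; P(black|Bag 2) = 0.4545; P(black|Bag 3) = 0.2222; P(black|Bag 4) = 0.5833; P(black|Bag 5) = 0.5294.
Prior × likelihood for each source: 0.17·0.6364=0.1082, 0.07·0.4545=0.03182, 0.31·0.2222=0.06889, 0.14·0.5833=0.08167, 0.31·0.5294=0.1641. Summing gives P(black) = 0.45467.
P(Bag 2 | black) = 0.03182 / 0.45467 = 0.0700.

Posterior probability ≈ 0.0700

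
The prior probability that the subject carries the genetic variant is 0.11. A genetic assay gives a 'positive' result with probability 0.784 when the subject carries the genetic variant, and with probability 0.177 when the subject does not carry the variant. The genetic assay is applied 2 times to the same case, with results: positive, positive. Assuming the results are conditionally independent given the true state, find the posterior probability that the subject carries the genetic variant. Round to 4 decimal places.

Posterior P(H) ≈ 0.7080

With H the event that the subject carries the genetic variant, the joint likelihood of the observed sequence is P(data|H) = 0.784·0.784 = 0.61466 and P(data|¬H) = 0.177·0.177 = 0.031329.
Bayes: P(H|data) = 0.11·0.61466 / (0.11·0.61466 + 0.89·0.031329) = 0.067612/0.095495 = 0.7080.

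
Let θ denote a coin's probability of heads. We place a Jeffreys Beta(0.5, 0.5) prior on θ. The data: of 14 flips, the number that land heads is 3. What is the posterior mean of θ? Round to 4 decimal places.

The binomial likelihood is conjugate to the Beta prior: with 3 successes and 11 failures, the posterior is Beta(0.5+3, 0.5+11) = Beta(3.5, 11.5).
E[θ | data] = 3.5/(3.5+11.5) = 0.2333.

Posterior mean ≈ 0.2333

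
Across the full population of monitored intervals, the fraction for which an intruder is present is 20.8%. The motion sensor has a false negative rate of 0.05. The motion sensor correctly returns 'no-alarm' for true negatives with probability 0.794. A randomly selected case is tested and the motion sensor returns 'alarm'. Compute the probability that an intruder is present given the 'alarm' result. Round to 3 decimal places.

Let H be the event that an intruder is present. P(H) = 0.208, so P(¬H) = 0.792. With E the 'alarm' result, P(E|H) = 0.95 and P(E|¬H) = 0.206.
P(E) = 0.95·0.208 + 0.206·0.792 = 0.19760 + 0.16315 = 0.36075.
By Bayes' theorem, P(H|E) = 0.19760 / 0.36075 = 0.548.

P(H | E) ≈ 0.548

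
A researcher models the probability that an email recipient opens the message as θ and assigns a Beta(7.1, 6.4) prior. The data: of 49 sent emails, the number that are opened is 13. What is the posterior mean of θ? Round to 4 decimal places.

Observing 13 successes and 36 failures updates Beta(7.1, 6.4) by adding the success and failure counts to the two shape parameters: α = 7.1+13 = 20.1, β = 6.4+36 = 42.4.
Posterior mean = α/(α+β) = 20.1/62.5 = 0.3216.

Posterior mean ≈ 0.3216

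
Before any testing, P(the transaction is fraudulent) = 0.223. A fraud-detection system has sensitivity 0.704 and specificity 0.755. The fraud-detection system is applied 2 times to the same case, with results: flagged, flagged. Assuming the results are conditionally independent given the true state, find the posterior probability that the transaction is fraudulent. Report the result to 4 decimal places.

Posterior P(H) ≈ 0.7032

Let H be the event that the transaction is fraudulent; start with P(H) = 0.223. P('flagged'|H) = 0.704, P('flagged'|¬H) = 0.245.
Update on result 1 ('flagged'): P(H) ← 0.704·0.2230 / (0.704·0.2230 + 0.245·0.7770) = 0.15699/0.34736 = 0.4520.
Update on result 2 ('flagged'): P(H) ← 0.704·0.4520 / (0.704·0.4520 + 0.245·0.5480) = 0.31818/0.45245 = 0.7032.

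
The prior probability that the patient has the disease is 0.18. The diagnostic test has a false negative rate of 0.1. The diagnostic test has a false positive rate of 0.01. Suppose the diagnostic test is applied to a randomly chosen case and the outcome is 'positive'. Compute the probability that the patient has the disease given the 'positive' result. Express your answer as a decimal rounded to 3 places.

P(H | E) ≈ 0.952

Let H be the event that the patient has the disease. P(H) = 0.18, so P(¬H) = 0.82. With E the 'positive' result, P(E|H) = 0.9 and P(E|¬H) = 0.01.
P(E) = 0.9·0.18 + 0.01·0.82 = 0.16200 + 0.0082000 = 0.17020.
By Bayes' theorem, P(H|E) = 0.16200 / 0.17020 = 0.952.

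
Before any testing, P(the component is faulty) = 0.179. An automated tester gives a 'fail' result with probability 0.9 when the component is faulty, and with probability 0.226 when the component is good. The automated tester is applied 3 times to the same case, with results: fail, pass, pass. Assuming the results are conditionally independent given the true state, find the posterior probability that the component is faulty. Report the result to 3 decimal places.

Posterior P(H) ≈ 0.014

Let H be the event that the component is faulty; start with P(H) = 0.179. P('fail'|H) = 0.9, P('fail'|¬H) = 0.226.
Update on result 1 ('fail'): P(H) ← 0.9·0.1790 / (0.9·0.1790 + 0.226·0.8210) = 0.16110/0.34665 = 0.4647.
Update on result 2 ('pass'): P(H) ← 0.1·0.4647 / (0.1·0.4647 + 0.774·0.5353) = 0.046474/0.46077 = 0.1009.
Update on result 3 ('pass'): P(H) ← 0.1·0.1009 / (0.1·0.1009 + 0.774·0.8991) = 0.010086/0.70602 = 0.0143.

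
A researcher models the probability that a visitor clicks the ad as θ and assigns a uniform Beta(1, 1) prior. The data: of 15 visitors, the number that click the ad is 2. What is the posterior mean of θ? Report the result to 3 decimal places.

Posterior mean ≈ 0.176

The binomial likelihood is conjugate to the Beta prior: with 2 successes and 13 failures, the posterior is Beta(1+2, 1+13) = Beta(3, 14).
Posterior mean = α/(α+β) = 3/17 = 0.176.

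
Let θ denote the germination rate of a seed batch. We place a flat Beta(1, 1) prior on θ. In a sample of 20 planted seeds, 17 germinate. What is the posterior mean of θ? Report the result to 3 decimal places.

Posterior mean ≈ 0.818

The binomial likelihood is conjugate to the Beta prior: with 17 successes and 3 failures, the posterior is Beta(1+17, 1+3) = Beta(18, 4).
Posterior mean = α/(α+β) = 18/22 = 0.818.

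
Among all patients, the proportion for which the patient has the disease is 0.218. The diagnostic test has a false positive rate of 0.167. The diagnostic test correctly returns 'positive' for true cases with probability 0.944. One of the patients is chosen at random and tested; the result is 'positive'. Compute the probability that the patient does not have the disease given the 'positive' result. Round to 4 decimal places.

P(¬H | E) ≈ 0.3882

Let H be the event that the patient has the disease. P(H) = 0.218, so P(¬H) = 0.782. With E the 'positive' result, P(E|H) = 0.944 and P(E|¬H) = 0.167.
P(E) = 0.944·0.218 + 0.167·0.782 = 0.20579 + 0.13059 = 0.33639.
By Bayes' theorem, P(H|E) = 0.20579 / 0.33639 = 0.6118. Hence P(¬H|E) = 1 − 0.6118 = 0.3882.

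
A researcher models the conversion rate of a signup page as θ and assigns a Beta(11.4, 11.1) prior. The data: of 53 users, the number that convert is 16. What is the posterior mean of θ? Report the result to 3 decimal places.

The binomial likelihood is conjugate to the Beta prior: with 16 successes and 37 failures, the posterior is Beta(11.4+16, 11.1+37) = Beta(27.4, 48.1).
E[θ | data] = 27.4/(27.4+48.1) = 0.363.

Posterior mean ≈ 0.363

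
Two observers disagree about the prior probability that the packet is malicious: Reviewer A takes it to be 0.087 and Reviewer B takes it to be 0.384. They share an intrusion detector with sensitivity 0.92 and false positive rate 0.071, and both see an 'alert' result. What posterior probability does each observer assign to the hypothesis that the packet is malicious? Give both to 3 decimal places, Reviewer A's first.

The likelihood ratio for an 'alert' result is 0.92/0.071 = 12.958.
Reviewer A: prior odds 0.087/0.913 = 0.095290; posterior odds 1.2347; posterior probability 0.553.
Reviewer B: prior odds 0.384/0.616 = 0.62338; posterior odds 8.0776; posterior probability 0.890.

Reviewer A: 0.553; Reviewer B: 0.890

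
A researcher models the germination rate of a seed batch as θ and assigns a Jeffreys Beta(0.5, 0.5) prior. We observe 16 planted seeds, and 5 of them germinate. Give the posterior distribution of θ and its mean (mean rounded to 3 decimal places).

Posterior: Beta(5.5, 11.5); mean ≈ 0.324

The binomial likelihood is conjugate to the Beta prior: with 5 successes and 11 failures, the posterior is Beta(0.5+5, 0.5+11) = Beta(5.5, 11.5).
Posterior mean = α/(α+β) = 5.5/17 = 0.324.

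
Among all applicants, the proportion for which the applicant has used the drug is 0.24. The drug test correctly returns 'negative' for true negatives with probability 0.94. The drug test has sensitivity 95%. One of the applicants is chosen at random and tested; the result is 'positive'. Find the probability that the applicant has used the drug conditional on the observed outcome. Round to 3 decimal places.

P(H | E) ≈ 0.833

Write H for 'the applicant has used the drug'. Prior odds H:¬H = 0.24/0.76 = 0.31579. For the 'positive' outcome, the likelihood ratio is 0.95/0.06 = 15.833.
Posterior odds = 0.31579 × 15.833 = 5.0000, so P(H|E) = 5.0000/(1+5.0000) = 0.833.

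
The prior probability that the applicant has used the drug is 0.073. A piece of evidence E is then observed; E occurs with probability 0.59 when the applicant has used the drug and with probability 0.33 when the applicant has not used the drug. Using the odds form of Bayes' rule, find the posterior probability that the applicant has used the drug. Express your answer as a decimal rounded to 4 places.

Posterior probability ≈ 0.1234

Prior odds = 0.073/(1−0.073) = 0.078749. In log-odds, ln(0.078749) = -2.5415.
Add log likelihood ratio: ln(1.7879) = 0.58103.
Posterior log-odds = -1.9605, so posterior odds = exp(-1.9605) = 0.14079. Converting, P(H|E) = 0.14079/1.1408 = 0.1234.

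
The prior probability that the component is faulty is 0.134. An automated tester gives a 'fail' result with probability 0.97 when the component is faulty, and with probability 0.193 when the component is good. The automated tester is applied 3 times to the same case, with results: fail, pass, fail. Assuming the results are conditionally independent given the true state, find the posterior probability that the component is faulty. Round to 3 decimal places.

With H the event that the component is faulty, the joint likelihood of the observed sequence is P(data|H) = 0.97·0.03·0.97 = 0.028227 and P(data|¬H) = 0.193·0.807·0.193 = 0.030060.
Bayes: P(H|data) = 0.134·0.028227 / (0.134·0.028227 + 0.866·0.030060) = 0.0037824/0.029814 = 0.1269.

Posterior P(H) ≈ 0.127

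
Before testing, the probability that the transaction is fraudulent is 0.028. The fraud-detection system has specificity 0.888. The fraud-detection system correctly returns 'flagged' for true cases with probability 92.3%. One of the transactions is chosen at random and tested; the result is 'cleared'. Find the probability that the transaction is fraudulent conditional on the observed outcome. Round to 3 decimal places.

P(H | E) ≈ 0.002

Let H be the event that the transaction is fraudulent. P(H) = 0.028, so P(¬H) = 0.972. With E the 'cleared' result, P(E|H) = 0.077 and P(E|¬H) = 0.888.
P(E) = 0.077·0.028 + 0.888·0.972 = 0.0021560 + 0.86314 = 0.86529.
By Bayes' theorem, P(H|E) = 0.0021560 / 0.86529 = 0.002.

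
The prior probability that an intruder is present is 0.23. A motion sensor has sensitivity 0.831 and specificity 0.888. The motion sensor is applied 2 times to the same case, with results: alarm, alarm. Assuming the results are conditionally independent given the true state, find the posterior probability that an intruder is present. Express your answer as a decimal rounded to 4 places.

Posterior P(H) ≈ 0.9427

With H the event that an intruder is present, the joint likelihood of the observed sequence is P(data|H) = 0.831·0.831 = 0.69056 and P(data|¬H) = 0.112·0.112 = 0.012544.
Bayes: P(H|data) = 0.23·0.69056 / (0.23·0.69056 + 0.77·0.012544) = 0.15883/0.16849 = 0.9427.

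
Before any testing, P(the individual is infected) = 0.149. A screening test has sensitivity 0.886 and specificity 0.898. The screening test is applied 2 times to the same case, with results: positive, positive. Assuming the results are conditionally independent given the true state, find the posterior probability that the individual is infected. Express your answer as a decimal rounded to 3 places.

With H the event that the individual is infected, the joint likelihood of the observed sequence is P(data|H) = 0.886·0.886 = 0.78500 and P(data|¬H) = 0.102·0.102 = 0.010404.
Bayes: P(H|data) = 0.149·0.78500 / (0.149·0.78500 + 0.851·0.010404) = 0.11696/0.12582 = 0.9296.

Posterior P(H) ≈ 0.930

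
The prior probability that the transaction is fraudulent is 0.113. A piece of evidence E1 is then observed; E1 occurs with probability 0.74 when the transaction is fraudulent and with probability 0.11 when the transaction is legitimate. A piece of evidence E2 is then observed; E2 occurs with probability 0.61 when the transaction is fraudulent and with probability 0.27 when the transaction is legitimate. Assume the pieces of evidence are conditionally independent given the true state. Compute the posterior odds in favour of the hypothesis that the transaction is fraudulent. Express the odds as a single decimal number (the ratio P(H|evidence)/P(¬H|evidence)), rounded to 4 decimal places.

Posterior odds ≈ 1.9362

Prior odds = 0.113/(1−0.113) = 0.12740.
Likelihood ratio for E1 = 0.74/0.11 = 6.7273.
Likelihood ratio for E2 = 0.61/0.27 = 2.2593.
Posterior odds = prior odds × LR₁ × LR₂ = 1.9362.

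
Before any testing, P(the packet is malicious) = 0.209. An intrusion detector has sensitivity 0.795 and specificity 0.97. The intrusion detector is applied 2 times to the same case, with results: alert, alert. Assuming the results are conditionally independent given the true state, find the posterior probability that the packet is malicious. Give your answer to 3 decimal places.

Posterior P(H) ≈ 0.995

With H the event that the packet is malicious, the joint likelihood of the observed sequence is P(data|H) = 0.795·0.795 = 0.63203 and P(data|¬H) = 0.03·0.03 = 0.00090000.
Bayes: P(H|data) = 0.209·0.63203 / (0.209·0.63203 + 0.791·0.00090000) = 0.13209/0.13281 = 0.9946.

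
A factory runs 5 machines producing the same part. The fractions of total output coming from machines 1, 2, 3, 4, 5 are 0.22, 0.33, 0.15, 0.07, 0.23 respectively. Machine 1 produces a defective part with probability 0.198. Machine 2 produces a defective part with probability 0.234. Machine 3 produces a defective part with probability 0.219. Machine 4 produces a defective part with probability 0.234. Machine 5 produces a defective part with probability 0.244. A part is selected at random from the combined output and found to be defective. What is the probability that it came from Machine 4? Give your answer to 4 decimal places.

P(defective|M1) = 0.198; P(defective|M2) = 0.234; P(defective|M3) = 0.219; P(defective|M4) = 0.234; P(defective|M5) = 0.244.
Prior × likelihood for each source: 0.22·0.198=0.04356, 0.33·0.234=0.07722, 0.15·0.219=0.03285, 0.07·0.234=0.01638, 0.23·0.244=0.05612. Summing gives P(defective) = 0.22613.
P(Machine 4 | defective) = 0.01638 / 0.22613 = 0.0724.

Posterior probability ≈ 0.0724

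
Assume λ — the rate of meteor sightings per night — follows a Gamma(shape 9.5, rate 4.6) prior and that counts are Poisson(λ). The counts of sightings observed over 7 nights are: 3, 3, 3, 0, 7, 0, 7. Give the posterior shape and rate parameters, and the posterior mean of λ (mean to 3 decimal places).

Total count ∑xᵢ = 23 over n = 7 nights.
Gamma is conjugate to the Poisson likelihood: posterior is Gamma(shape = 9.5+23 = 32.5, rate = 4.6+7 = 11.6).
E[λ | data] = 32.5/11.6 = 2.802.

Posterior: Gamma(shape=32.5, rate=11.6); mean ≈ 2.802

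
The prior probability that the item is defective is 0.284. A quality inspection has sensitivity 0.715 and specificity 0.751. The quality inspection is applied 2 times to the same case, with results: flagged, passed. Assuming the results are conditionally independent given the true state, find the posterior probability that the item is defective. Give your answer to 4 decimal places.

Let H be the event that the item is defective; start with P(H) = 0.284. P('flagged'|H) = 0.715, P('flagged'|¬H) = 0.249.
Update on result 1 ('flagged'): P(H) ← 0.715·0.2840 / (0.715·0.2840 + 0.249·0.7160) = 0.20306/0.38134 = 0.5325.
Update on result 2 ('passed'): P(H) ← 0.285·0.5325 / (0.285·0.5325 + 0.751·0.4675) = 0.15176/0.50286 = 0.3018.

Posterior P(H) ≈ 0.3018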